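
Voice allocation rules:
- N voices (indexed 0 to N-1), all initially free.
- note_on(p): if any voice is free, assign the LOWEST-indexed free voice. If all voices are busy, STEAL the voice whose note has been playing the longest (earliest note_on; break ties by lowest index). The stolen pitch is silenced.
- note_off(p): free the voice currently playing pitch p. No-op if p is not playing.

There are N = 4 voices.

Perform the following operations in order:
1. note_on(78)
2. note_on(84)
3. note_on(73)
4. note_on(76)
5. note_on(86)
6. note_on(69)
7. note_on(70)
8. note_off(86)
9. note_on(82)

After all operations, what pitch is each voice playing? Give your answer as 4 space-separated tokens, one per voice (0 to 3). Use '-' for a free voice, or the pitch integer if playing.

Op 1: note_on(78): voice 0 is free -> assigned | voices=[78 - - -]
Op 2: note_on(84): voice 1 is free -> assigned | voices=[78 84 - -]
Op 3: note_on(73): voice 2 is free -> assigned | voices=[78 84 73 -]
Op 4: note_on(76): voice 3 is free -> assigned | voices=[78 84 73 76]
Op 5: note_on(86): all voices busy, STEAL voice 0 (pitch 78, oldest) -> assign | voices=[86 84 73 76]
Op 6: note_on(69): all voices busy, STEAL voice 1 (pitch 84, oldest) -> assign | voices=[86 69 73 76]
Op 7: note_on(70): all voices busy, STEAL voice 2 (pitch 73, oldest) -> assign | voices=[86 69 70 76]
Op 8: note_off(86): free voice 0 | voices=[- 69 70 76]
Op 9: note_on(82): voice 0 is free -> assigned | voices=[82 69 70 76]

Answer: 82 69 70 76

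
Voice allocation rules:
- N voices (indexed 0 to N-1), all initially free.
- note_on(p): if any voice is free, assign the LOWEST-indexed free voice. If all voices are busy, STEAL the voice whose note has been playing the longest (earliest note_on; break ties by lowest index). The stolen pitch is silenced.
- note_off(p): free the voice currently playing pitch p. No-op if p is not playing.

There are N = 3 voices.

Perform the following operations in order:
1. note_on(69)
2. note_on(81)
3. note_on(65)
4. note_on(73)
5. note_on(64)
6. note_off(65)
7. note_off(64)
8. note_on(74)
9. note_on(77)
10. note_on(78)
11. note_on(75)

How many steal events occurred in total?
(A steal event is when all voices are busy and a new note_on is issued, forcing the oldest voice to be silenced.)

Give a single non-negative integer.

Op 1: note_on(69): voice 0 is free -> assigned | voices=[69 - -]
Op 2: note_on(81): voice 1 is free -> assigned | voices=[69 81 -]
Op 3: note_on(65): voice 2 is free -> assigned | voices=[69 81 65]
Op 4: note_on(73): all voices busy, STEAL voice 0 (pitch 69, oldest) -> assign | voices=[73 81 65]
Op 5: note_on(64): all voices busy, STEAL voice 1 (pitch 81, oldest) -> assign | voices=[73 64 65]
Op 6: note_off(65): free voice 2 | voices=[73 64 -]
Op 7: note_off(64): free voice 1 | voices=[73 - -]
Op 8: note_on(74): voice 1 is free -> assigned | voices=[73 74 -]
Op 9: note_on(77): voice 2 is free -> assigned | voices=[73 74 77]
Op 10: note_on(78): all voices busy, STEAL voice 0 (pitch 73, oldest) -> assign | voices=[78 74 77]
Op 11: note_on(75): all voices busy, STEAL voice 1 (pitch 74, oldest) -> assign | voices=[78 75 77]

Answer: 4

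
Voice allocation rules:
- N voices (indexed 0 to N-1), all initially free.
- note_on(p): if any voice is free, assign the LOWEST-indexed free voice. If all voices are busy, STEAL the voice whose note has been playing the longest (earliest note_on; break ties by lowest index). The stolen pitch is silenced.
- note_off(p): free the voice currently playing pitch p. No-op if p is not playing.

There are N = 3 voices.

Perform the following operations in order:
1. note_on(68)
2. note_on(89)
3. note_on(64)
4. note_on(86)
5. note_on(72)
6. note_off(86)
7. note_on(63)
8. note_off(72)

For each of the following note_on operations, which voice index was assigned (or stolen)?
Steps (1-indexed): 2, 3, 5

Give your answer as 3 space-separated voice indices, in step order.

Op 1: note_on(68): voice 0 is free -> assigned | voices=[68 - -]
Op 2: note_on(89): voice 1 is free -> assigned | voices=[68 89 -]
Op 3: note_on(64): voice 2 is free -> assigned | voices=[68 89 64]
Op 4: note_on(86): all voices busy, STEAL voice 0 (pitch 68, oldest) -> assign | voices=[86 89 64]
Op 5: note_on(72): all voices busy, STEAL voice 1 (pitch 89, oldest) -> assign | voices=[86 72 64]
Op 6: note_off(86): free voice 0 | voices=[- 72 64]
Op 7: note_on(63): voice 0 is free -> assigned | voices=[63 72 64]
Op 8: note_off(72): free voice 1 | voices=[63 - 64]

Answer: 1 2 1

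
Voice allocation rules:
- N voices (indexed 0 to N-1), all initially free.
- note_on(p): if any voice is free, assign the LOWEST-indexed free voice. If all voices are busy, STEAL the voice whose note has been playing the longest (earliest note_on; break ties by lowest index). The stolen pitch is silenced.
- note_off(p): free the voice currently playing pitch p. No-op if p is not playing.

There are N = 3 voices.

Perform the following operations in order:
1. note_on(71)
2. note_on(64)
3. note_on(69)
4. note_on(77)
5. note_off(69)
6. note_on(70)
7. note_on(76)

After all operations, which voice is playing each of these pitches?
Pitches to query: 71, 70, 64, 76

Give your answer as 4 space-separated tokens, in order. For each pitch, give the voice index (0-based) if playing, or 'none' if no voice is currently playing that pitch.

Answer: none 2 none 1

Derivation:
Op 1: note_on(71): voice 0 is free -> assigned | voices=[71 - -]
Op 2: note_on(64): voice 1 is free -> assigned | voices=[71 64 -]
Op 3: note_on(69): voice 2 is free -> assigned | voices=[71 64 69]
Op 4: note_on(77): all voices busy, STEAL voice 0 (pitch 71, oldest) -> assign | voices=[77 64 69]
Op 5: note_off(69): free voice 2 | voices=[77 64 -]
Op 6: note_on(70): voice 2 is free -> assigned | voices=[77 64 70]
Op 7: note_on(76): all voices busy, STEAL voice 1 (pitch 64, oldest) -> assign | voices=[77 76 70]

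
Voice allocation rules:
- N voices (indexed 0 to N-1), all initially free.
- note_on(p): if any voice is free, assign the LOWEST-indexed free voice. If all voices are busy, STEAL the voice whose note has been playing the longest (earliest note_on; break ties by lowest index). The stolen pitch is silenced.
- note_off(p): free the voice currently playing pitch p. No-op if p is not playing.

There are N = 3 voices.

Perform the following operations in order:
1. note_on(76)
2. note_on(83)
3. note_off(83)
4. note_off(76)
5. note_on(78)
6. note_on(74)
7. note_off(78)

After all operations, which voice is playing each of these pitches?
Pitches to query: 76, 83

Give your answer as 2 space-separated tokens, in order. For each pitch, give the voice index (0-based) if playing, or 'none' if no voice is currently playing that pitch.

Answer: none none

Derivation:
Op 1: note_on(76): voice 0 is free -> assigned | voices=[76 - -]
Op 2: note_on(83): voice 1 is free -> assigned | voices=[76 83 -]
Op 3: note_off(83): free voice 1 | voices=[76 - -]
Op 4: note_off(76): free voice 0 | voices=[- - -]
Op 5: note_on(78): voice 0 is free -> assigned | voices=[78 - -]
Op 6: note_on(74): voice 1 is free -> assigned | voices=[78 74 -]
Op 7: note_off(78): free voice 0 | voices=[- 74 -]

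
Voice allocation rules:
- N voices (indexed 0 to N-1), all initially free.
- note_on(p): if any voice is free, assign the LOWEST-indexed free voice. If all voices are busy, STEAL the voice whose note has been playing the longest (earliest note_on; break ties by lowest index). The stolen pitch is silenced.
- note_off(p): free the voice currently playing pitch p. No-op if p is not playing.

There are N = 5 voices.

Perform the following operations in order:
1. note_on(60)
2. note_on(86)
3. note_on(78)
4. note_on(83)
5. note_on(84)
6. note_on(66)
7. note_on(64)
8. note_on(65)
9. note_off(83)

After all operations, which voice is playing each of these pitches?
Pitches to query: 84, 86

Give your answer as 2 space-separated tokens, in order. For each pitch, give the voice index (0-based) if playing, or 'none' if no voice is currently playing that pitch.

Op 1: note_on(60): voice 0 is free -> assigned | voices=[60 - - - -]
Op 2: note_on(86): voice 1 is free -> assigned | voices=[60 86 - - -]
Op 3: note_on(78): voice 2 is free -> assigned | voices=[60 86 78 - -]
Op 4: note_on(83): voice 3 is free -> assigned | voices=[60 86 78 83 -]
Op 5: note_on(84): voice 4 is free -> assigned | voices=[60 86 78 83 84]
Op 6: note_on(66): all voices busy, STEAL voice 0 (pitch 60, oldest) -> assign | voices=[66 86 78 83 84]
Op 7: note_on(64): all voices busy, STEAL voice 1 (pitch 86, oldest) -> assign | voices=[66 64 78 83 84]
Op 8: note_on(65): all voices busy, STEAL voice 2 (pitch 78, oldest) -> assign | voices=[66 64 65 83 84]
Op 9: note_off(83): free voice 3 | voices=[66 64 65 - 84]

Answer: 4 none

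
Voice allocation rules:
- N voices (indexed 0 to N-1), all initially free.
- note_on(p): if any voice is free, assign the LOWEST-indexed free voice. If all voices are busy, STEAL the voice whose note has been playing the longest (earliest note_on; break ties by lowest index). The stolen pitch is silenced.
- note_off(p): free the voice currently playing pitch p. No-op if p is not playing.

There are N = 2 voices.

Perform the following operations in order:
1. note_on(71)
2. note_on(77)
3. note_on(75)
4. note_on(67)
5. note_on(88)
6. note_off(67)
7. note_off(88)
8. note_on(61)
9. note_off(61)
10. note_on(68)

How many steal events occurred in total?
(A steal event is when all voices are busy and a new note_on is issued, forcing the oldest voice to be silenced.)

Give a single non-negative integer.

Answer: 3

Derivation:
Op 1: note_on(71): voice 0 is free -> assigned | voices=[71 -]
Op 2: note_on(77): voice 1 is free -> assigned | voices=[71 77]
Op 3: note_on(75): all voices busy, STEAL voice 0 (pitch 71, oldest) -> assign | voices=[75 77]
Op 4: note_on(67): all voices busy, STEAL voice 1 (pitch 77, oldest) -> assign | voices=[75 67]
Op 5: note_on(88): all voices busy, STEAL voice 0 (pitch 75, oldest) -> assign | voices=[88 67]
Op 6: note_off(67): free voice 1 | voices=[88 -]
Op 7: note_off(88): free voice 0 | voices=[- -]
Op 8: note_on(61): voice 0 is free -> assigned | voices=[61 -]
Op 9: note_off(61): free voice 0 | voices=[- -]
Op 10: note_on(68): voice 0 is free -> assigned | voices=[68 -]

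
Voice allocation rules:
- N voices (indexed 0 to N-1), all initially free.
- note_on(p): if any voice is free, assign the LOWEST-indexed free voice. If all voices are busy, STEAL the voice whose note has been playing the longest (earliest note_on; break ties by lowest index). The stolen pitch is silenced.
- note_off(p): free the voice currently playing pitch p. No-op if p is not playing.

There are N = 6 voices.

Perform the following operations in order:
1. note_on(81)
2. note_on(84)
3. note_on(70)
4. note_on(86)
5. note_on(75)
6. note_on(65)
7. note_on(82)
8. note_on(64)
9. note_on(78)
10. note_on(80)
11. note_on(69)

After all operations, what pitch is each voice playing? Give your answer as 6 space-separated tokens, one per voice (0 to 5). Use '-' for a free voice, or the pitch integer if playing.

Answer: 82 64 78 80 69 65

Derivation:
Op 1: note_on(81): voice 0 is free -> assigned | voices=[81 - - - - -]
Op 2: note_on(84): voice 1 is free -> assigned | voices=[81 84 - - - -]
Op 3: note_on(70): voice 2 is free -> assigned | voices=[81 84 70 - - -]
Op 4: note_on(86): voice 3 is free -> assigned | voices=[81 84 70 86 - -]
Op 5: note_on(75): voice 4 is free -> assigned | voices=[81 84 70 86 75 -]
Op 6: note_on(65): voice 5 is free -> assigned | voices=[81 84 70 86 75 65]
Op 7: note_on(82): all voices busy, STEAL voice 0 (pitch 81, oldest) -> assign | voices=[82 84 70 86 75 65]
Op 8: note_on(64): all voices busy, STEAL voice 1 (pitch 84, oldest) -> assign | voices=[82 64 70 86 75 65]
Op 9: note_on(78): all voices busy, STEAL voice 2 (pitch 70, oldest) -> assign | voices=[82 64 78 86 75 65]
Op 10: note_on(80): all voices busy, STEAL voice 3 (pitch 86, oldest) -> assign | voices=[82 64 78 80 75 65]
Op 11: note_on(69): all voices busy, STEAL voice 4 (pitch 75, oldest) -> assign | voices=[82 64 78 80 69 65]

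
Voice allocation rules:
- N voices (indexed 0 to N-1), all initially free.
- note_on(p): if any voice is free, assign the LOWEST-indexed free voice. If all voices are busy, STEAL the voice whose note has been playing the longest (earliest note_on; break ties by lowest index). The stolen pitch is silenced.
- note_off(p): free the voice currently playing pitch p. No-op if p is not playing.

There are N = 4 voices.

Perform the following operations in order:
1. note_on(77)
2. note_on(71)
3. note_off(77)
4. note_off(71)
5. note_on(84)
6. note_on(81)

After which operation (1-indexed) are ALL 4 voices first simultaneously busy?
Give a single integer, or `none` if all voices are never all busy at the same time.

Op 1: note_on(77): voice 0 is free -> assigned | voices=[77 - - -]
Op 2: note_on(71): voice 1 is free -> assigned | voices=[77 71 - -]
Op 3: note_off(77): free voice 0 | voices=[- 71 - -]
Op 4: note_off(71): free voice 1 | voices=[- - - -]
Op 5: note_on(84): voice 0 is free -> assigned | voices=[84 - - -]
Op 6: note_on(81): voice 1 is free -> assigned | voices=[84 81 - -]

Answer: none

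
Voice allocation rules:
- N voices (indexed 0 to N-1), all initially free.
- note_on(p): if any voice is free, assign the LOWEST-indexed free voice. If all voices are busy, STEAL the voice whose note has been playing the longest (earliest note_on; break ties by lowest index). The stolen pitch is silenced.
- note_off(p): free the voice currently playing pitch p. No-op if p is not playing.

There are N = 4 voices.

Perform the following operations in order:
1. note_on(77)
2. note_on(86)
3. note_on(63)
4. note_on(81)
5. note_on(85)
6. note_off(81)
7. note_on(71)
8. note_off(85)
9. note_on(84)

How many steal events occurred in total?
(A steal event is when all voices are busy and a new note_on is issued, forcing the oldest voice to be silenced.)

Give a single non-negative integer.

Op 1: note_on(77): voice 0 is free -> assigned | voices=[77 - - -]
Op 2: note_on(86): voice 1 is free -> assigned | voices=[77 86 - -]
Op 3: note_on(63): voice 2 is free -> assigned | voices=[77 86 63 -]
Op 4: note_on(81): voice 3 is free -> assigned | voices=[77 86 63 81]
Op 5: note_on(85): all voices busy, STEAL voice 0 (pitch 77, oldest) -> assign | voices=[85 86 63 81]
Op 6: note_off(81): free voice 3 | voices=[85 86 63 -]
Op 7: note_on(71): voice 3 is free -> assigned | voices=[85 86 63 71]
Op 8: note_off(85): free voice 0 | voices=[- 86 63 71]
Op 9: note_on(84): voice 0 is free -> assigned | voices=[84 86 63 71]

Answer: 1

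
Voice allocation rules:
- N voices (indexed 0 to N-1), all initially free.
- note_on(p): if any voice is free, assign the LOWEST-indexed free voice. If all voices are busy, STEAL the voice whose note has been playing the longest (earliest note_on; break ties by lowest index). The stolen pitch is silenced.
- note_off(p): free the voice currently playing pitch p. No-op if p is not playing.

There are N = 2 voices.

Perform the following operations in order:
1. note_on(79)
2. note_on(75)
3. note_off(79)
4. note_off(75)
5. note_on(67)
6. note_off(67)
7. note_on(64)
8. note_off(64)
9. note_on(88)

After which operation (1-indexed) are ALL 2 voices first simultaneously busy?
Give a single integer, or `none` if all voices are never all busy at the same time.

Answer: 2

Derivation:
Op 1: note_on(79): voice 0 is free -> assigned | voices=[79 -]
Op 2: note_on(75): voice 1 is free -> assigned | voices=[79 75]
Op 3: note_off(79): free voice 0 | voices=[- 75]
Op 4: note_off(75): free voice 1 | voices=[- -]
Op 5: note_on(67): voice 0 is free -> assigned | voices=[67 -]
Op 6: note_off(67): free voice 0 | voices=[- -]
Op 7: note_on(64): voice 0 is free -> assigned | voices=[64 -]
Op 8: note_off(64): free voice 0 | voices=[- -]
Op 9: note_on(88): voice 0 is free -> assigned | voices=[88 -]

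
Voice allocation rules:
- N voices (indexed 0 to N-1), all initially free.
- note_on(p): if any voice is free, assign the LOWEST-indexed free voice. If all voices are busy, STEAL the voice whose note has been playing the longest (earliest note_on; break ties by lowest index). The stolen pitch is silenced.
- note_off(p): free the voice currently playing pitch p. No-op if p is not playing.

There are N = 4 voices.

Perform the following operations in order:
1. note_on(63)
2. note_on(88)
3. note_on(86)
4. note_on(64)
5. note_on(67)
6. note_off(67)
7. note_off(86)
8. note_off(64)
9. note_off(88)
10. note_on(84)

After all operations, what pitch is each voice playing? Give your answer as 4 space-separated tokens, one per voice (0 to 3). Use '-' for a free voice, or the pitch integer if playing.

Op 1: note_on(63): voice 0 is free -> assigned | voices=[63 - - -]
Op 2: note_on(88): voice 1 is free -> assigned | voices=[63 88 - -]
Op 3: note_on(86): voice 2 is free -> assigned | voices=[63 88 86 -]
Op 4: note_on(64): voice 3 is free -> assigned | voices=[63 88 86 64]
Op 5: note_on(67): all voices busy, STEAL voice 0 (pitch 63, oldest) -> assign | voices=[67 88 86 64]
Op 6: note_off(67): free voice 0 | voices=[- 88 86 64]
Op 7: note_off(86): free voice 2 | voices=[- 88 - 64]
Op 8: note_off(64): free voice 3 | voices=[- 88 - -]
Op 9: note_off(88): free voice 1 | voices=[- - - -]
Op 10: note_on(84): voice 0 is free -> assigned | voices=[84 - - -]

Answer: 84 - - -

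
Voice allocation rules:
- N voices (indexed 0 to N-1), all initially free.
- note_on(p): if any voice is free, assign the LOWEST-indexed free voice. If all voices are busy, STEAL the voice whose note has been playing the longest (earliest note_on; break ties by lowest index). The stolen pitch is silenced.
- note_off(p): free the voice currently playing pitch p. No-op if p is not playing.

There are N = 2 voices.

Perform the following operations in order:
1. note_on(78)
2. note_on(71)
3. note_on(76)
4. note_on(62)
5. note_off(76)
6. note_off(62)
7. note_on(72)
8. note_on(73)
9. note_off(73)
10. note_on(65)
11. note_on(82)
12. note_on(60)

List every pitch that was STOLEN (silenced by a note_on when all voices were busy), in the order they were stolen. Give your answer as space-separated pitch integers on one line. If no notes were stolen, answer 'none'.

Answer: 78 71 72 65

Derivation:
Op 1: note_on(78): voice 0 is free -> assigned | voices=[78 -]
Op 2: note_on(71): voice 1 is free -> assigned | voices=[78 71]
Op 3: note_on(76): all voices busy, STEAL voice 0 (pitch 78, oldest) -> assign | voices=[76 71]
Op 4: note_on(62): all voices busy, STEAL voice 1 (pitch 71, oldest) -> assign | voices=[76 62]
Op 5: note_off(76): free voice 0 | voices=[- 62]
Op 6: note_off(62): free voice 1 | voices=[- -]
Op 7: note_on(72): voice 0 is free -> assigned | voices=[72 -]
Op 8: note_on(73): voice 1 is free -> assigned | voices=[72 73]
Op 9: note_off(73): free voice 1 | voices=[72 -]
Op 10: note_on(65): voice 1 is free -> assigned | voices=[72 65]
Op 11: note_on(82): all voices busy, STEAL voice 0 (pitch 72, oldest) -> assign | voices=[82 65]
Op 12: note_on(60): all voices busy, STEAL voice 1 (pitch 65, oldest) -> assign | voices=[82 60]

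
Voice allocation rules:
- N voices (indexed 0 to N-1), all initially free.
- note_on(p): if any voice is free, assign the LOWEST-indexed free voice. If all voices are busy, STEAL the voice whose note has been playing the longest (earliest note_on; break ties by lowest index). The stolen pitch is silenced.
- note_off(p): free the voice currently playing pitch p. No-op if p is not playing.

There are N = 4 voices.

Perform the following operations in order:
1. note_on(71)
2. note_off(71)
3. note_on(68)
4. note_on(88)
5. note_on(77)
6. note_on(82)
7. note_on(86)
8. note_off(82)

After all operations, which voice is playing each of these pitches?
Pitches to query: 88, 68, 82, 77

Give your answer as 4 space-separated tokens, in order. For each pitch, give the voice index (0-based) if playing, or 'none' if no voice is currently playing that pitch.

Op 1: note_on(71): voice 0 is free -> assigned | voices=[71 - - -]
Op 2: note_off(71): free voice 0 | voices=[- - - -]
Op 3: note_on(68): voice 0 is free -> assigned | voices=[68 - - -]
Op 4: note_on(88): voice 1 is free -> assigned | voices=[68 88 - -]
Op 5: note_on(77): voice 2 is free -> assigned | voices=[68 88 77 -]
Op 6: note_on(82): voice 3 is free -> assigned | voices=[68 88 77 82]
Op 7: note_on(86): all voices busy, STEAL voice 0 (pitch 68, oldest) -> assign | voices=[86 88 77 82]
Op 8: note_off(82): free voice 3 | voices=[86 88 77 -]

Answer: 1 none none 2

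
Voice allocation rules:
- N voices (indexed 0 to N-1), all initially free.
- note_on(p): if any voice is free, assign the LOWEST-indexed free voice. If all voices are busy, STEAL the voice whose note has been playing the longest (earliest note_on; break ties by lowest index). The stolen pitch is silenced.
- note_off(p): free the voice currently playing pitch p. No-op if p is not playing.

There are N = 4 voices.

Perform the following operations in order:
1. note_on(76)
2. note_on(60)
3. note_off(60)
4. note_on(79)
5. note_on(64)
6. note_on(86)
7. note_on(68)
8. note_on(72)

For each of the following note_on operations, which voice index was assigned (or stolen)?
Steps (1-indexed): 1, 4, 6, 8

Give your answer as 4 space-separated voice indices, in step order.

Answer: 0 1 3 1

Derivation:
Op 1: note_on(76): voice 0 is free -> assigned | voices=[76 - - -]
Op 2: note_on(60): voice 1 is free -> assigned | voices=[76 60 - -]
Op 3: note_off(60): free voice 1 | voices=[76 - - -]
Op 4: note_on(79): voice 1 is free -> assigned | voices=[76 79 - -]
Op 5: note_on(64): voice 2 is free -> assigned | voices=[76 79 64 -]
Op 6: note_on(86): voice 3 is free -> assigned | voices=[76 79 64 86]
Op 7: note_on(68): all voices busy, STEAL voice 0 (pitch 76, oldest) -> assign | voices=[68 79 64 86]
Op 8: note_on(72): all voices busy, STEAL voice 1 (pitch 79, oldest) -> assign | voices=[68 72 64 86]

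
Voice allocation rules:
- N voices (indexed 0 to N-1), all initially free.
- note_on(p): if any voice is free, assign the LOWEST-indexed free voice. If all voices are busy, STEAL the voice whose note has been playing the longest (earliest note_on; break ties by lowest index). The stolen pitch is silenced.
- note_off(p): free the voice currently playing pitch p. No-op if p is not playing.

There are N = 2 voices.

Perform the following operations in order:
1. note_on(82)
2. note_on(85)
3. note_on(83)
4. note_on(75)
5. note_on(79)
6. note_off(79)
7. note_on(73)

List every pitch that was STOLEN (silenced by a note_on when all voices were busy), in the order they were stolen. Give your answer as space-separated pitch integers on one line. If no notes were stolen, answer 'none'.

Answer: 82 85 83

Derivation:
Op 1: note_on(82): voice 0 is free -> assigned | voices=[82 -]
Op 2: note_on(85): voice 1 is free -> assigned | voices=[82 85]
Op 3: note_on(83): all voices busy, STEAL voice 0 (pitch 82, oldest) -> assign | voices=[83 85]
Op 4: note_on(75): all voices busy, STEAL voice 1 (pitch 85, oldest) -> assign | voices=[83 75]
Op 5: note_on(79): all voices busy, STEAL voice 0 (pitch 83, oldest) -> assign | voices=[79 75]
Op 6: note_off(79): free voice 0 | voices=[- 75]
Op 7: note_on(73): voice 0 is free -> assigned | voices=[73 75]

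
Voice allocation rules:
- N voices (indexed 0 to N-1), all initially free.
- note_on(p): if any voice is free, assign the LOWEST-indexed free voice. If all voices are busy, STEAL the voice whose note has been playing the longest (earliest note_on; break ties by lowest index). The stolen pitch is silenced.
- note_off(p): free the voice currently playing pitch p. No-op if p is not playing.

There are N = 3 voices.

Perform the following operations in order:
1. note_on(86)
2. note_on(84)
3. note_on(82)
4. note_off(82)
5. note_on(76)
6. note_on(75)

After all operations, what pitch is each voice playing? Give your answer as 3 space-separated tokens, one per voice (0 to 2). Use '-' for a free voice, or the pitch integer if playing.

Answer: 75 84 76

Derivation:
Op 1: note_on(86): voice 0 is free -> assigned | voices=[86 - -]
Op 2: note_on(84): voice 1 is free -> assigned | voices=[86 84 -]
Op 3: note_on(82): voice 2 is free -> assigned | voices=[86 84 82]
Op 4: note_off(82): free voice 2 | voices=[86 84 -]
Op 5: note_on(76): voice 2 is free -> assigned | voices=[86 84 76]
Op 6: note_on(75): all voices busy, STEAL voice 0 (pitch 86, oldest) -> assign | voices=[75 84 76]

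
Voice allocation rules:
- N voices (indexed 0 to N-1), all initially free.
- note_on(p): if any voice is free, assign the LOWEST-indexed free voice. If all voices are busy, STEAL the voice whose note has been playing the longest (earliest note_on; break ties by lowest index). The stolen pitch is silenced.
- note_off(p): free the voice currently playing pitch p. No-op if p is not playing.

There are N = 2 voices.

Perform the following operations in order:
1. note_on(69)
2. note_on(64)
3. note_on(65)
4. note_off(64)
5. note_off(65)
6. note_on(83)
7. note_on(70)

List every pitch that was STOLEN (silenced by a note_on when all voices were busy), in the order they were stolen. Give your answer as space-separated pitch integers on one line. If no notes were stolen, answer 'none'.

Answer: 69

Derivation:
Op 1: note_on(69): voice 0 is free -> assigned | voices=[69 -]
Op 2: note_on(64): voice 1 is free -> assigned | voices=[69 64]
Op 3: note_on(65): all voices busy, STEAL voice 0 (pitch 69, oldest) -> assign | voices=[65 64]
Op 4: note_off(64): free voice 1 | voices=[65 -]
Op 5: note_off(65): free voice 0 | voices=[- -]
Op 6: note_on(83): voice 0 is free -> assigned | voices=[83 -]
Op 7: note_on(70): voice 1 is free -> assigned | voices=[83 70]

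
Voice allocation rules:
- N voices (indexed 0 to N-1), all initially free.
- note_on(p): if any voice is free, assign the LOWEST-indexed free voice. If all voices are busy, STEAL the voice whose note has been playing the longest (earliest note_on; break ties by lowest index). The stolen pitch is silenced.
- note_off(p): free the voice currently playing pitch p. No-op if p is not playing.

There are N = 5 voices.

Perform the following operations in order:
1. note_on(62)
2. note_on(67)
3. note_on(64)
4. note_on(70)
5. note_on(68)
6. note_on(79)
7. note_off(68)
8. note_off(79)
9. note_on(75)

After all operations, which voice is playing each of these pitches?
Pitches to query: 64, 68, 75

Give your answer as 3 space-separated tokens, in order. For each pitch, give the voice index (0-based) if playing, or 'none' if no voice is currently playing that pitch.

Answer: 2 none 0

Derivation:
Op 1: note_on(62): voice 0 is free -> assigned | voices=[62 - - - -]
Op 2: note_on(67): voice 1 is free -> assigned | voices=[62 67 - - -]
Op 3: note_on(64): voice 2 is free -> assigned | voices=[62 67 64 - -]
Op 4: note_on(70): voice 3 is free -> assigned | voices=[62 67 64 70 -]
Op 5: note_on(68): voice 4 is free -> assigned | voices=[62 67 64 70 68]
Op 6: note_on(79): all voices busy, STEAL voice 0 (pitch 62, oldest) -> assign | voices=[79 67 64 70 68]
Op 7: note_off(68): free voice 4 | voices=[79 67 64 70 -]
Op 8: note_off(79): free voice 0 | voices=[- 67 64 70 -]
Op 9: note_on(75): voice 0 is free -> assigned | voices=[75 67 64 70 -]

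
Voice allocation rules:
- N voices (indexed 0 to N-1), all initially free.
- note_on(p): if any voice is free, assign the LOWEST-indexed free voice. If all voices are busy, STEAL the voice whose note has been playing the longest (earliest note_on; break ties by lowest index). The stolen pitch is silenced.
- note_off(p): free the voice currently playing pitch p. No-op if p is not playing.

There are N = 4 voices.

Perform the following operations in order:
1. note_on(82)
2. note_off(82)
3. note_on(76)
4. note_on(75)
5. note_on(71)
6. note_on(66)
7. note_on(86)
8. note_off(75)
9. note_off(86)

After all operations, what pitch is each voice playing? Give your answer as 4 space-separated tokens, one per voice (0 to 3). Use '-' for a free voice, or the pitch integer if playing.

Op 1: note_on(82): voice 0 is free -> assigned | voices=[82 - - -]
Op 2: note_off(82): free voice 0 | voices=[- - - -]
Op 3: note_on(76): voice 0 is free -> assigned | voices=[76 - - -]
Op 4: note_on(75): voice 1 is free -> assigned | voices=[76 75 - -]
Op 5: note_on(71): voice 2 is free -> assigned | voices=[76 75 71 -]
Op 6: note_on(66): voice 3 is free -> assigned | voices=[76 75 71 66]
Op 7: note_on(86): all voices busy, STEAL voice 0 (pitch 76, oldest) -> assign | voices=[86 75 71 66]
Op 8: note_off(75): free voice 1 | voices=[86 - 71 66]
Op 9: note_off(86): free voice 0 | voices=[- - 71 66]

Answer: - - 71 66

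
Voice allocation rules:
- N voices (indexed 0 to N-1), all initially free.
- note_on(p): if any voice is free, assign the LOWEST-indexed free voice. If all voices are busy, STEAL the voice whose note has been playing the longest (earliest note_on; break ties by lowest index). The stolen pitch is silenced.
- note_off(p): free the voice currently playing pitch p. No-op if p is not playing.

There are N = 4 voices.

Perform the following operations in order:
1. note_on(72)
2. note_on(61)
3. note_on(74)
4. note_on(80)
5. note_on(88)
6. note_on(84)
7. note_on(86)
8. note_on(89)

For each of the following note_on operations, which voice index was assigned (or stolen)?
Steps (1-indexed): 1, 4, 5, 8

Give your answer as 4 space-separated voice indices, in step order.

Op 1: note_on(72): voice 0 is free -> assigned | voices=[72 - - -]
Op 2: note_on(61): voice 1 is free -> assigned | voices=[72 61 - -]
Op 3: note_on(74): voice 2 is free -> assigned | voices=[72 61 74 -]
Op 4: note_on(80): voice 3 is free -> assigned | voices=[72 61 74 80]
Op 5: note_on(88): all voices busy, STEAL voice 0 (pitch 72, oldest) -> assign | voices=[88 61 74 80]
Op 6: note_on(84): all voices busy, STEAL voice 1 (pitch 61, oldest) -> assign | voices=[88 84 74 80]
Op 7: note_on(86): all voices busy, STEAL voice 2 (pitch 74, oldest) -> assign | voices=[88 84 86 80]
Op 8: note_on(89): all voices busy, STEAL voice 3 (pitch 80, oldest) -> assign | voices=[88 84 86 89]

Answer: 0 3 0 3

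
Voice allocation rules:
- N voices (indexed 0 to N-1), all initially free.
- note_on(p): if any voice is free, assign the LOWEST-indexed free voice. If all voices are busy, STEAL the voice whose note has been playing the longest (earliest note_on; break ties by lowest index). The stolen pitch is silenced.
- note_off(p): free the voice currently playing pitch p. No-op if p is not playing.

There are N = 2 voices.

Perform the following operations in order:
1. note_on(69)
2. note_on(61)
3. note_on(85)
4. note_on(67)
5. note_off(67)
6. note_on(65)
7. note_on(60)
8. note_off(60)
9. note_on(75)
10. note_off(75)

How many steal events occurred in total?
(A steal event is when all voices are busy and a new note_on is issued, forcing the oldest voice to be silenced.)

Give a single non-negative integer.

Op 1: note_on(69): voice 0 is free -> assigned | voices=[69 -]
Op 2: note_on(61): voice 1 is free -> assigned | voices=[69 61]
Op 3: note_on(85): all voices busy, STEAL voice 0 (pitch 69, oldest) -> assign | voices=[85 61]
Op 4: note_on(67): all voices busy, STEAL voice 1 (pitch 61, oldest) -> assign | voices=[85 67]
Op 5: note_off(67): free voice 1 | voices=[85 -]
Op 6: note_on(65): voice 1 is free -> assigned | voices=[85 65]
Op 7: note_on(60): all voices busy, STEAL voice 0 (pitch 85, oldest) -> assign | voices=[60 65]
Op 8: note_off(60): free voice 0 | voices=[- 65]
Op 9: note_on(75): voice 0 is free -> assigned | voices=[75 65]
Op 10: note_off(75): free voice 0 | voices=[- 65]

Answer: 3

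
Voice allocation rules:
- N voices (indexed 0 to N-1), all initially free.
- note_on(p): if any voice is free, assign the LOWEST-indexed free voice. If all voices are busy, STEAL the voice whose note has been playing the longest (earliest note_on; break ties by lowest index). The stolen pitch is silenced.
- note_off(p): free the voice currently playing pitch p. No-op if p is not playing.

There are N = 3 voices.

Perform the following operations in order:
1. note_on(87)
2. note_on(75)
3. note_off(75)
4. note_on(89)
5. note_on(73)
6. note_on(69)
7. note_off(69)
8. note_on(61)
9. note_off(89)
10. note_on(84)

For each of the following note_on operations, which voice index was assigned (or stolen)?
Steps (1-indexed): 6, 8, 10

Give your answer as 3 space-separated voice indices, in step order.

Op 1: note_on(87): voice 0 is free -> assigned | voices=[87 - -]
Op 2: note_on(75): voice 1 is free -> assigned | voices=[87 75 -]
Op 3: note_off(75): free voice 1 | voices=[87 - -]
Op 4: note_on(89): voice 1 is free -> assigned | voices=[87 89 -]
Op 5: note_on(73): voice 2 is free -> assigned | voices=[87 89 73]
Op 6: note_on(69): all voices busy, STEAL voice 0 (pitch 87, oldest) -> assign | voices=[69 89 73]
Op 7: note_off(69): free voice 0 | voices=[- 89 73]
Op 8: note_on(61): voice 0 is free -> assigned | voices=[61 89 73]
Op 9: note_off(89): free voice 1 | voices=[61 - 73]
Op 10: note_on(84): voice 1 is free -> assigned | voices=[61 84 73]

Answer: 0 0 1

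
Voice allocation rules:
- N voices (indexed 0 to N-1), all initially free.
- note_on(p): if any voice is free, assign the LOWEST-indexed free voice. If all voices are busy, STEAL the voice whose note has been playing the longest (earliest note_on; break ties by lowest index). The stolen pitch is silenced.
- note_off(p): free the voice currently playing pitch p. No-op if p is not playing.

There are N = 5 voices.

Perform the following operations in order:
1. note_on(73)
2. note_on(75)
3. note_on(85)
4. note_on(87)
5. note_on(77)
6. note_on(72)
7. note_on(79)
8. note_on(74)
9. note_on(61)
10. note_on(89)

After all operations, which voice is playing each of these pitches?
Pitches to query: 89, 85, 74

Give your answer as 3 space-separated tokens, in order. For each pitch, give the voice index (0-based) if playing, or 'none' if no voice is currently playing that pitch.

Op 1: note_on(73): voice 0 is free -> assigned | voices=[73 - - - -]
Op 2: note_on(75): voice 1 is free -> assigned | voices=[73 75 - - -]
Op 3: note_on(85): voice 2 is free -> assigned | voices=[73 75 85 - -]
Op 4: note_on(87): voice 3 is free -> assigned | voices=[73 75 85 87 -]
Op 5: note_on(77): voice 4 is free -> assigned | voices=[73 75 85 87 77]
Op 6: note_on(72): all voices busy, STEAL voice 0 (pitch 73, oldest) -> assign | voices=[72 75 85 87 77]
Op 7: note_on(79): all voices busy, STEAL voice 1 (pitch 75, oldest) -> assign | voices=[72 79 85 87 77]
Op 8: note_on(74): all voices busy, STEAL voice 2 (pitch 85, oldest) -> assign | voices=[72 79 74 87 77]
Op 9: note_on(61): all voices busy, STEAL voice 3 (pitch 87, oldest) -> assign | voices=[72 79 74 61 77]
Op 10: note_on(89): all voices busy, STEAL voice 4 (pitch 77, oldest) -> assign | voices=[72 79 74 61 89]

Answer: 4 none 2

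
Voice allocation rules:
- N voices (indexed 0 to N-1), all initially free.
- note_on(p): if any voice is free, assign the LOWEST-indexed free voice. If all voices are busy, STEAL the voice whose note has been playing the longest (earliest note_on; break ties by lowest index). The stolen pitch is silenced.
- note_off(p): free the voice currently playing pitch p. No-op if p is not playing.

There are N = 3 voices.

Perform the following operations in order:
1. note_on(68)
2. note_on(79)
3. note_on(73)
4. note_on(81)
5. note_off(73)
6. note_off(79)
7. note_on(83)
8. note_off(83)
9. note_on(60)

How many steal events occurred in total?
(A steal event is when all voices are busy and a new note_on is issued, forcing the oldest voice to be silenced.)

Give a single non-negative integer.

Answer: 1

Derivation:
Op 1: note_on(68): voice 0 is free -> assigned | voices=[68 - -]
Op 2: note_on(79): voice 1 is free -> assigned | voices=[68 79 -]
Op 3: note_on(73): voice 2 is free -> assigned | voices=[68 79 73]
Op 4: note_on(81): all voices busy, STEAL voice 0 (pitch 68, oldest) -> assign | voices=[81 79 73]
Op 5: note_off(73): free voice 2 | voices=[81 79 -]
Op 6: note_off(79): free voice 1 | voices=[81 - -]
Op 7: note_on(83): voice 1 is free -> assigned | voices=[81 83 -]
Op 8: note_off(83): free voice 1 | voices=[81 - -]
Op 9: note_on(60): voice 1 is free -> assigned | voices=[81 60 -]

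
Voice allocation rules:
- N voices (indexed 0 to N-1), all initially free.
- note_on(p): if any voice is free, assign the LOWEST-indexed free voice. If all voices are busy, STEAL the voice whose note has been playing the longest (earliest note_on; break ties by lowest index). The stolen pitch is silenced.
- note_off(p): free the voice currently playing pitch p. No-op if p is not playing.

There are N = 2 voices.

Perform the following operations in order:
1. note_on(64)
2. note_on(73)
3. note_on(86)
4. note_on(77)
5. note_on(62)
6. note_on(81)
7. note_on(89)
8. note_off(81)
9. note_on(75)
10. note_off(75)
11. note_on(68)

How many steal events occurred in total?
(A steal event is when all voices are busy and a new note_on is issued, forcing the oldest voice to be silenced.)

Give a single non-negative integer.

Op 1: note_on(64): voice 0 is free -> assigned | voices=[64 -]
Op 2: note_on(73): voice 1 is free -> assigned | voices=[64 73]
Op 3: note_on(86): all voices busy, STEAL voice 0 (pitch 64, oldest) -> assign | voices=[86 73]
Op 4: note_on(77): all voices busy, STEAL voice 1 (pitch 73, oldest) -> assign | voices=[86 77]
Op 5: note_on(62): all voices busy, STEAL voice 0 (pitch 86, oldest) -> assign | voices=[62 77]
Op 6: note_on(81): all voices busy, STEAL voice 1 (pitch 77, oldest) -> assign | voices=[62 81]
Op 7: note_on(89): all voices busy, STEAL voice 0 (pitch 62, oldest) -> assign | voices=[89 81]
Op 8: note_off(81): free voice 1 | voices=[89 -]
Op 9: note_on(75): voice 1 is free -> assigned | voices=[89 75]
Op 10: note_off(75): free voice 1 | voices=[89 -]
Op 11: note_on(68): voice 1 is free -> assigned | voices=[89 68]

Answer: 5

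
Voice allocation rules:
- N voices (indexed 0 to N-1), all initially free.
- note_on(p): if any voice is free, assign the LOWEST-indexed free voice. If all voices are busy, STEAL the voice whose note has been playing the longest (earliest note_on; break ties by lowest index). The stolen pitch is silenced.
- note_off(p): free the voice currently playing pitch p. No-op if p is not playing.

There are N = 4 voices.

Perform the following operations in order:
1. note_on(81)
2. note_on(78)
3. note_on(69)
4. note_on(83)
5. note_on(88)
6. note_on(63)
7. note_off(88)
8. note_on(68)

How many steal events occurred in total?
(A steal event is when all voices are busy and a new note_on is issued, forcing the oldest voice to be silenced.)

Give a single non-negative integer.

Answer: 2

Derivation:
Op 1: note_on(81): voice 0 is free -> assigned | voices=[81 - - -]
Op 2: note_on(78): voice 1 is free -> assigned | voices=[81 78 - -]
Op 3: note_on(69): voice 2 is free -> assigned | voices=[81 78 69 -]
Op 4: note_on(83): voice 3 is free -> assigned | voices=[81 78 69 83]
Op 5: note_on(88): all voices busy, STEAL voice 0 (pitch 81, oldest) -> assign | voices=[88 78 69 83]
Op 6: note_on(63): all voices busy, STEAL voice 1 (pitch 78, oldest) -> assign | voices=[88 63 69 83]
Op 7: note_off(88): free voice 0 | voices=[- 63 69 83]
Op 8: note_on(68): voice 0 is free -> assigned | voices=[68 63 69 83]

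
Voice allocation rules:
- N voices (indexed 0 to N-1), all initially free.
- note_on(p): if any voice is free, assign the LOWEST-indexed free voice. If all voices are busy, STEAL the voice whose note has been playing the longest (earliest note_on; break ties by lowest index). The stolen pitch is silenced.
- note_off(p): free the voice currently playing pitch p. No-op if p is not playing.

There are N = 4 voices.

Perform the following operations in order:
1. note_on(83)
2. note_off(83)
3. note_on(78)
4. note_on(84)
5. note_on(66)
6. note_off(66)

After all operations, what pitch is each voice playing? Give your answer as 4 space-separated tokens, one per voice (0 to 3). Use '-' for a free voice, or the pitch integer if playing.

Op 1: note_on(83): voice 0 is free -> assigned | voices=[83 - - -]
Op 2: note_off(83): free voice 0 | voices=[- - - -]
Op 3: note_on(78): voice 0 is free -> assigned | voices=[78 - - -]
Op 4: note_on(84): voice 1 is free -> assigned | voices=[78 84 - -]
Op 5: note_on(66): voice 2 is free -> assigned | voices=[78 84 66 -]
Op 6: note_off(66): free voice 2 | voices=[78 84 - -]

Answer: 78 84 - -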